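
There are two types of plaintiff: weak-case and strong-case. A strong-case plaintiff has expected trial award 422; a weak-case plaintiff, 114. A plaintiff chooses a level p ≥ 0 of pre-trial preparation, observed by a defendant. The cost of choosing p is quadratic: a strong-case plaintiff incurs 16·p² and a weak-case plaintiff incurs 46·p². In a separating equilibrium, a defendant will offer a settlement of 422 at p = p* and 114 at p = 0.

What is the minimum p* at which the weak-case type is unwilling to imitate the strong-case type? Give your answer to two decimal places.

2.59

The weak-case type at p = 0 receives 114; imitating at p* yields 422 − 46·p*².
Indifference: 114 = 422 − 46·p*², so p*² = (422 − 114) / 46 ≈ 6.6957.
p* = √6.6957 ≈ 2.59.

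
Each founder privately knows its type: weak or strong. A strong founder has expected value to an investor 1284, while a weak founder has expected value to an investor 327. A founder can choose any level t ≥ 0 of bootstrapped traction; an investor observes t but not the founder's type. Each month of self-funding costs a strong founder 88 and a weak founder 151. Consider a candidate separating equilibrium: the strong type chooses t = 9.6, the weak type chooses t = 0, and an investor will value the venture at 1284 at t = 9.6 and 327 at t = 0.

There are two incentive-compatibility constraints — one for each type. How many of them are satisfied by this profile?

Weak type: stay at 0 → 327; mimic → 1284 − 151 × 9.6 = -165.6. IC holds (327 ≥ -165.6).
Strong type: signal → 1284 − 88 × 9.6 = 439.2; deviate to 0 → 327. IC holds (439.2 ≥ 327).
2 of 2 constraints hold, so this is a separating equilibrium.

2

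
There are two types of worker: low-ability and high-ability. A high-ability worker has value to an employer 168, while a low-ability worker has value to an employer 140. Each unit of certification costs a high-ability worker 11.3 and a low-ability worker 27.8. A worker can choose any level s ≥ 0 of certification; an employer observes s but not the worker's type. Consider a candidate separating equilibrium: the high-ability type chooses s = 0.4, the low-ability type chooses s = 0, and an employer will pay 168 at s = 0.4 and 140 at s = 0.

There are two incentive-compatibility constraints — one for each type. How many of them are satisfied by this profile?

Low-ability type: stay at 0 → 140; mimic → 168 − 27.8 × 0.4 = 156.88. IC fails (140 < 156.88).
High-ability type: signal → 168 − 11.3 × 0.4 = 163.48; deviate to 0 → 140. IC holds (163.48 ≥ 140).
1 of 2 constraints hold, so this profile is not an equilibrium.

1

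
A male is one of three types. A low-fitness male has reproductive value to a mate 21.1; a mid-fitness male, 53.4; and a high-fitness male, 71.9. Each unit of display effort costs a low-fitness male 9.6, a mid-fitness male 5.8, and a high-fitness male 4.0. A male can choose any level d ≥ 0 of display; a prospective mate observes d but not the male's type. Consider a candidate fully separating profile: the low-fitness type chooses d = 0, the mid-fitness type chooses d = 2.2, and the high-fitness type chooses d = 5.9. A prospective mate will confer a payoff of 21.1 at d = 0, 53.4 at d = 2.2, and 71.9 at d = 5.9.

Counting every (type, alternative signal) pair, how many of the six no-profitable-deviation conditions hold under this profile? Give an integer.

High-fitness (own payoff 71.9 − 4.0×5.9 = 48.3): to d=0 gives 21.1 → no gain ✓; to d=2.2 gives 53.4 − 4.0×2.2 = 44.6 → no gain ✓.
Mid-fitness (own payoff 53.4 − 5.8×2.2 = 40.64): to d=0 gives 21.1 → no gain ✓; to d=5.9 gives 71.9 − 5.8×5.9 = 37.68 → no gain ✓.
Low-fitness (own payoff 21.1): to d=2.2 gives 53.4 − 9.6×2.2 = 32.28 → profitable ✗; to d=5.9 gives 71.9 − 9.6×5.9 = 15.26 → no gain ✓.
5 of the 6 constraints hold; not an equilibrium.

5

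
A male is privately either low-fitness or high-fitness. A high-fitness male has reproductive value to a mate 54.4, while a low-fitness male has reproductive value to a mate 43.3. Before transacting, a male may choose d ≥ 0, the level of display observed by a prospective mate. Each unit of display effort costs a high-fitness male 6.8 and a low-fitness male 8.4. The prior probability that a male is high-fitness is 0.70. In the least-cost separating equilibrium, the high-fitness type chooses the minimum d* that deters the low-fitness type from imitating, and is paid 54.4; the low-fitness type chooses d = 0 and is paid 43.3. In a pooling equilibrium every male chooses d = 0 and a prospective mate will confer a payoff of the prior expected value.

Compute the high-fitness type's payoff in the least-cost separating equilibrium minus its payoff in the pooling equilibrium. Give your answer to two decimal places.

Least-cost separating signal: d* solves 43.3 = 54.4 − 8.4·d*, so d* = (54.4 − 43.3)/8.4 ≈ 1.3214.
High-fitness type's separating payoff: 54.4 − 6.8 × d* = 54.4 − 6.8 × (54.4 − 43.3)/8.4 = 54.4 − 75.48/8.4 ≈ 45.4143.
Pooling payoff: 0.70 × 54.4 + 0.30 × 43.3 = 51.07.
Difference: 45.4143 − 51.07 = -5.6557, i.e. -5.66 to two decimal places.
The high-fitness type would prefer the pooling outcome.

-5.66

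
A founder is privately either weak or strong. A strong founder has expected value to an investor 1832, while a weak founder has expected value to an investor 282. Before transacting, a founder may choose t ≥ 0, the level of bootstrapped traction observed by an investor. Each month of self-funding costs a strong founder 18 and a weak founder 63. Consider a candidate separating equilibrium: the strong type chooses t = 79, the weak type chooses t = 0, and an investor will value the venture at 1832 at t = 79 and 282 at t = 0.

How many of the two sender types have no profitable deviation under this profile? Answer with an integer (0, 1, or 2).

2

Weak type: stay at 0 → 282; mimic → 1832 − 63 × 79 = -3145. IC holds (282 ≥ -3145).
Strong type: signal → 1832 − 18 × 79 = 410; deviate to 0 → 282. IC holds (410 ≥ 282).
2 of 2 constraints hold, so this is a separating equilibrium.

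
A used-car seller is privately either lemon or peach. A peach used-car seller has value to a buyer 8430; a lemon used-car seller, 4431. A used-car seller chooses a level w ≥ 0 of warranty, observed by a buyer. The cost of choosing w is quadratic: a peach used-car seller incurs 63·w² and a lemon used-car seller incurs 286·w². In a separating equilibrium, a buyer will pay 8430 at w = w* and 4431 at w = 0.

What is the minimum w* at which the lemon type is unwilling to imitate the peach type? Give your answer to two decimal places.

The lemon type at w = 0 receives 4431; imitating at w* yields 8430 − 286·w*².
Indifference: 4431 = 8430 − 286·w*², so w*² = (8430 − 4431) / 286 ≈ 13.9825.
w* = √13.9825 ≈ 3.74.

3.74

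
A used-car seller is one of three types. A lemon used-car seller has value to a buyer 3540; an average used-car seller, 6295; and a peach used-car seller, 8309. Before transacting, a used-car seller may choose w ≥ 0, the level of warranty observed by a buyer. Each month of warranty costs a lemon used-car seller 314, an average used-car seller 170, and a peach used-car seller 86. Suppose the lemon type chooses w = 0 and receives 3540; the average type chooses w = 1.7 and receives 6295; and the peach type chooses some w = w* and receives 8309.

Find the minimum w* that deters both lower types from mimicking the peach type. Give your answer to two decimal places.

Lemon type (on-path payoff 3540) won't mimic when 3540 ≥ 8309 − 314·w*, i.e. w* ≥ 15.19.
Average type (on-path payoff 6295 − 170×1.7 = 6006) won't mimic when 6006 ≥ 8309 − 170·w*, i.e. w* ≥ 13.55.
Both must hold, so w* = max(15.19, 13.55) = 15.19. The lemon type's constraint binds.

15.19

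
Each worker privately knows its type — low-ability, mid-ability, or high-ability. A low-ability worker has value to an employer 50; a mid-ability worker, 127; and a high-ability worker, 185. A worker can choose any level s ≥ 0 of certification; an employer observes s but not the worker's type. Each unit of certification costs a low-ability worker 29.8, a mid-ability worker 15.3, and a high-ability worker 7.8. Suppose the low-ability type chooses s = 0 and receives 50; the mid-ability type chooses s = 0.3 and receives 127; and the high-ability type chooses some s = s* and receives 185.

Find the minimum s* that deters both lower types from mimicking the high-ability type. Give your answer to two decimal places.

Low-ability type (on-path payoff 50) won't mimic when 50 ≥ 185 − 29.8·s*, i.e. s* ≥ 4.53.
Mid-ability type (on-path payoff 127 − 15.3×0.3 = 122.41) won't mimic when 122.41 ≥ 185 − 15.3·s*, i.e. s* ≥ 4.09.
Both must hold, so s* = max(4.53, 4.09) = 4.53. The low-ability type's constraint binds.

4.53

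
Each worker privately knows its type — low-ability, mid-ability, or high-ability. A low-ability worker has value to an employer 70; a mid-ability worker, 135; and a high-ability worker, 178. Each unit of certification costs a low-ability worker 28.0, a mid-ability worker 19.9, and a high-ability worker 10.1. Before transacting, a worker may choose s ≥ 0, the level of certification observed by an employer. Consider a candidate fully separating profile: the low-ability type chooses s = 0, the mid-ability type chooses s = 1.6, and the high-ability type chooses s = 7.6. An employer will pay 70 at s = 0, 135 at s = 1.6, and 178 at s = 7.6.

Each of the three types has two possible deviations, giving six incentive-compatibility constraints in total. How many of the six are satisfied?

Mid-ability (own payoff 135 − 19.9×1.6 = 103.16): to s=0 gives 70 → no gain ✓; to s=7.6 gives 178 − 19.9×7.6 = 26.76 → no gain ✓.
High-ability (own payoff 178 − 10.1×7.6 = 101.24): to s=0 gives 70 → no gain ✓; to s=1.6 gives 135 − 10.1×1.6 = 118.84 → profitable ✗.
Low-ability (own payoff 70): to s=1.6 gives 135 − 28.0×1.6 = 90.2 → profitable ✗; to s=7.6 gives 178 − 28.0×7.6 = -34.8 → no gain ✓.
4 of the 6 constraints hold; not an equilibrium.

4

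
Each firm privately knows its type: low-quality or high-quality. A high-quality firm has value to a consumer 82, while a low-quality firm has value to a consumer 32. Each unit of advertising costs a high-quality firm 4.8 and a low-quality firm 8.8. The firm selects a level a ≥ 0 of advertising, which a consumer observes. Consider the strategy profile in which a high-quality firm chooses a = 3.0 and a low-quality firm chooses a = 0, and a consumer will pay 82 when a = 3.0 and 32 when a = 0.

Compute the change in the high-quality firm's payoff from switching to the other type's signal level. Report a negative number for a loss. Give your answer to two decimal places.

-35.60

Playing a = 3.0 the high-quality firm receives 82 − 4.8 × 3.0 = 67.6.
Deviating to a = 0 yields 32 instead.
Gain from deviating: 32 − 67.6 = -35.60.
The gain is negative, so the high-quality type's incentive-compatibility constraint is satisfied.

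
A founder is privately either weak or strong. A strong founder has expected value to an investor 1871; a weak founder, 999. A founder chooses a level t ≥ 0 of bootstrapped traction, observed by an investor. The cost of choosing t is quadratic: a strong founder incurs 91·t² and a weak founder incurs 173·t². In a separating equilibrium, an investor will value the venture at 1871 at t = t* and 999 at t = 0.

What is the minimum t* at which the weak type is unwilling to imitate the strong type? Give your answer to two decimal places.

The weak type at t = 0 receives 999; imitating at t* yields 1871 − 173·t*².
Indifference: 999 = 1871 − 173·t*², so t*² = (1871 − 999) / 173 ≈ 5.0405.
t* = √5.0405 ≈ 2.25.

2.25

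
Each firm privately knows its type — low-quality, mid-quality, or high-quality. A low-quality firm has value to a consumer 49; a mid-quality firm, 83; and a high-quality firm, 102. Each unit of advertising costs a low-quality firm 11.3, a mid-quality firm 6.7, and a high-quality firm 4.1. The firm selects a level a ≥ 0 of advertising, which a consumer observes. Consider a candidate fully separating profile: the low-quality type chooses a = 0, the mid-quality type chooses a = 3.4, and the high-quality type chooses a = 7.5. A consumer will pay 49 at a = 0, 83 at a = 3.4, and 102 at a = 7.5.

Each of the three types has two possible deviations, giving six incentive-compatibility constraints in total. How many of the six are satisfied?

High-quality (own payoff 102 − 4.1×7.5 = 71.25): to a=0 gives 49 → no gain ✓; to a=3.4 gives 83 − 4.1×3.4 = 69.06 → no gain ✓.
Mid-quality (own payoff 83 − 6.7×3.4 = 60.22): to a=0 gives 49 → no gain ✓; to a=7.5 gives 102 − 6.7×7.5 = 51.75 → no gain ✓.
Low-quality (own payoff 49): to a=3.4 gives 83 − 11.3×3.4 = 44.58 → no gain ✓; to a=7.5 gives 102 − 11.3×7.5 = 17.25 → no gain ✓.
6 of the 6 constraints hold; this profile is a separating equilibrium.

6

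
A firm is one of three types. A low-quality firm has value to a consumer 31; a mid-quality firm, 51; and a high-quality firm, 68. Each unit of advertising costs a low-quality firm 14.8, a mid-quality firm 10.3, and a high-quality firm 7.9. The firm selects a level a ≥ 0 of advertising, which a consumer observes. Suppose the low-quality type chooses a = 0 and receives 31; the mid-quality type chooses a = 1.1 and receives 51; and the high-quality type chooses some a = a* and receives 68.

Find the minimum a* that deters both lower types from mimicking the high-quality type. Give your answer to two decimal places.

Low-quality type (on-path payoff 31) won't mimic when 31 ≥ 68 − 14.8·a*, i.e. a* ≥ 2.50.
Mid-quality type (on-path payoff 51 − 10.3×1.1 = 39.67) won't mimic when 39.67 ≥ 68 − 10.3·a*, i.e. a* ≥ 2.75.
Both must hold, so a* = max(2.50, 2.75) = 2.75. The mid-quality type's constraint binds.

2.75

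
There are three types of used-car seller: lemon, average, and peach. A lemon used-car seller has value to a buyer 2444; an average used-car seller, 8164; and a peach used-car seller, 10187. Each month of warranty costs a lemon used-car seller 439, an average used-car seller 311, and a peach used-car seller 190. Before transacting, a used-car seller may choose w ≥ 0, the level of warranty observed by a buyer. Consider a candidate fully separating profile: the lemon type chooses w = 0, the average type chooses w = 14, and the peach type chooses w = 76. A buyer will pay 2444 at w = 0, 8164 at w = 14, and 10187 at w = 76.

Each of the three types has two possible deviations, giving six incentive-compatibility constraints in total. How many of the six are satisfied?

Peach (own payoff 10187 − 190×76 = -4253): to w=0 gives 2444 → profitable ✗; to w=14 gives 8164 − 190×14 = 5504 → profitable ✗.
Lemon (own payoff 2444): to w=14 gives 8164 − 439×14 = 2018 → no gain ✓; to w=76 gives 10187 − 439×76 = -23177 → no gain ✓.
Average (own payoff 8164 − 311×14 = 3810): to w=0 gives 2444 → no gain ✓; to w=76 gives 10187 − 311×76 = -13449 → no gain ✓.
4 of the 6 constraints hold; not an equilibrium.

4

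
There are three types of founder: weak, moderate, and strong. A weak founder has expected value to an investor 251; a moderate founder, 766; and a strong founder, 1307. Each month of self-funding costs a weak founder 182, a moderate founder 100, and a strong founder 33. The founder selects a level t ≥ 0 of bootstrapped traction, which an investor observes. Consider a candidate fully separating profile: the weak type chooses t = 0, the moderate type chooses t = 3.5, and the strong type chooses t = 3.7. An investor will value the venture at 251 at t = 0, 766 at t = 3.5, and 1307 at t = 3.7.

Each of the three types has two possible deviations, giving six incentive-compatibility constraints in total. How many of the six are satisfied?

Moderate (own payoff 766 − 100×3.5 = 416): to t=0 gives 251 → no gain ✓; to t=3.7 gives 1307 − 100×3.7 = 937 → profitable ✗.
Strong (own payoff 1307 − 33×3.7 = 1184.9): to t=0 gives 251 → no gain ✓; to t=3.5 gives 766 − 33×3.5 = 650.5 → no gain ✓.
Weak (own payoff 251): to t=3.5 gives 766 − 182×3.5 = 129 → no gain ✓; to t=3.7 gives 1307 − 182×3.7 = 633.6 → profitable ✗.
4 of the 6 constraints hold; not an equilibrium.

4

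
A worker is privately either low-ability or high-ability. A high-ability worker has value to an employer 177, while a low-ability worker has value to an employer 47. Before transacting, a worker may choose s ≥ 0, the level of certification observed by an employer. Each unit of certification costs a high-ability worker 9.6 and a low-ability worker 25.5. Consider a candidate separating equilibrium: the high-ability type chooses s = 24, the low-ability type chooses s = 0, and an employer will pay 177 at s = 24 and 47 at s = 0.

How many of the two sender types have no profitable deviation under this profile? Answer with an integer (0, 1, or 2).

1

High-ability type: signal → 177 − 9.6 × 24 = -53.4; deviate to 0 → 47. IC fails (-53.4 < 47).
Low-ability type: stay at 0 → 47; mimic → 177 − 25.5 × 24 = -435. IC holds (47 ≥ -435).
1 of 2 constraints hold, so this profile is not an equilibrium.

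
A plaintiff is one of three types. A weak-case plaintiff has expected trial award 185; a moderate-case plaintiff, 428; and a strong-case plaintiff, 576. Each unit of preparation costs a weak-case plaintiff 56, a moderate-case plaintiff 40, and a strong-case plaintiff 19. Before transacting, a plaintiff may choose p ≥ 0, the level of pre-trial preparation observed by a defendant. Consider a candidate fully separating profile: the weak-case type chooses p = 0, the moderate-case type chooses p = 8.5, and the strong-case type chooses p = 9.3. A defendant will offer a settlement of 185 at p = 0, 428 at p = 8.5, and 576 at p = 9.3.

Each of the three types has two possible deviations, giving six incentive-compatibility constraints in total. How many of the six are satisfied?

Moderate-case (own payoff 428 − 40×8.5 = 88): to p=0 gives 185 → profitable ✗; to p=9.3 gives 576 − 40×9.3 = 204 → profitable ✗.
Weak-case (own payoff 185): to p=8.5 gives 428 − 56×8.5 = -48 → no gain ✓; to p=9.3 gives 576 − 56×9.3 = 55.2 → no gain ✓.
Strong-case (own payoff 576 − 19×9.3 = 399.3): to p=0 gives 185 → no gain ✓; to p=8.5 gives 428 − 19×8.5 = 266.5 → no gain ✓.
4 of the 6 constraints hold; not an equilibrium.

4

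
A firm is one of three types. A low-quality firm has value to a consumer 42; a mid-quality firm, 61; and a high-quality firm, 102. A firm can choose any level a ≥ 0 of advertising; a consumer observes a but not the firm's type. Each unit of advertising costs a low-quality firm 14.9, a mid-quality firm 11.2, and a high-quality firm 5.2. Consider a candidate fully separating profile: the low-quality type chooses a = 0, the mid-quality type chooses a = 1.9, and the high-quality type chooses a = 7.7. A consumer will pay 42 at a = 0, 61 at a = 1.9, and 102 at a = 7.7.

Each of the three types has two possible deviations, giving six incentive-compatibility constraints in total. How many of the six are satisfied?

Low-quality (own payoff 42): to a=1.9 gives 61 − 14.9×1.9 = 32.69 → no gain ✓; to a=7.7 gives 102 − 14.9×7.7 = -12.73 → no gain ✓.
High-quality (own payoff 102 − 5.2×7.7 = 61.96): to a=0 gives 42 → no gain ✓; to a=1.9 gives 61 − 5.2×1.9 = 51.12 → no gain ✓.
Mid-quality (own payoff 61 − 11.2×1.9 = 39.72): to a=0 gives 42 → profitable ✗; to a=7.7 gives 102 − 11.2×7.7 = 15.76 → no gain ✓.
5 of the 6 constraints hold; not an equilibrium.

5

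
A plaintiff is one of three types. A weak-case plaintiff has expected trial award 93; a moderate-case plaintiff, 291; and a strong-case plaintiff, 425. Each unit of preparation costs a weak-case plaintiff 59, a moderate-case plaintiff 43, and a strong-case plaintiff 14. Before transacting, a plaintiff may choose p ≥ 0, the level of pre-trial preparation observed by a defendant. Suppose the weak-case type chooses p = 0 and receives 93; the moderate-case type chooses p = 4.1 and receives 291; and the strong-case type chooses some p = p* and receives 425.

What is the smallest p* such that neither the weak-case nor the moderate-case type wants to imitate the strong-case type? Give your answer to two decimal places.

Moderate-case type (on-path payoff 291 − 43×4.1 = 114.7) won't mimic when 114.7 ≥ 425 − 43·p*, i.e. p* ≥ 7.22.
Weak-case type (on-path payoff 93) won't mimic when 93 ≥ 425 − 59·p*, i.e. p* ≥ 5.63.
Both must hold, so p* = max(5.63, 7.22) = 7.22. The moderate-case type's constraint binds.

7.22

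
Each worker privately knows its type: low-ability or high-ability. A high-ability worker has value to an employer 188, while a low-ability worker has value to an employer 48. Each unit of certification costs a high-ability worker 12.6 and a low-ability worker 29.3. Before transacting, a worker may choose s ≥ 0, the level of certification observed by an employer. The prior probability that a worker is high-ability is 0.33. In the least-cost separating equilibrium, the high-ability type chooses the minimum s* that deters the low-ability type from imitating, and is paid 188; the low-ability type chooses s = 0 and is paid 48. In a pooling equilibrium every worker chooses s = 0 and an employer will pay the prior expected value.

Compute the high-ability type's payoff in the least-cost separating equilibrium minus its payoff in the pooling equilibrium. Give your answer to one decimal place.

Least-cost separating signal: s* solves 48 = 188 − 29.3·s*, so s* = (188 − 48)/29.3 ≈ 4.7782.
High-ability type's separating payoff: 188 − 12.6 × s* = 188 − 12.6 × (188 − 48)/29.3 = 188 − 1764/29.3 ≈ 127.795.
Pooling payoff: 0.33 × 188 + 0.67 × 48 = 94.2.
Difference: 127.795 − 94.2 = 33.595, i.e. 33.6 to one decimal place.
The high-ability type prefers to separate.

33.6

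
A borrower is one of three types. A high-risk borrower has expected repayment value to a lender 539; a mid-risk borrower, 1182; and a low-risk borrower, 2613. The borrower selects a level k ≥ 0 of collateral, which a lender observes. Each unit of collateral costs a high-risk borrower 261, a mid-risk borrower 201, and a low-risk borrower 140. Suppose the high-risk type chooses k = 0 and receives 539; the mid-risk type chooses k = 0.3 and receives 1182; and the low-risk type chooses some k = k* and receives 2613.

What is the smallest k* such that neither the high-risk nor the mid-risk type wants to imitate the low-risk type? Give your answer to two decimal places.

7.95

Mid-risk type (on-path payoff 1182 − 201×0.3 = 1121.7) won't mimic when 1121.7 ≥ 2613 − 201·k*, i.e. k* ≥ 7.42.
High-risk type (on-path payoff 539) won't mimic when 539 ≥ 2613 − 261·k*, i.e. k* ≥ 7.95.
Both must hold, so k* = max(7.95, 7.42) = 7.95. The high-risk type's constraint binds.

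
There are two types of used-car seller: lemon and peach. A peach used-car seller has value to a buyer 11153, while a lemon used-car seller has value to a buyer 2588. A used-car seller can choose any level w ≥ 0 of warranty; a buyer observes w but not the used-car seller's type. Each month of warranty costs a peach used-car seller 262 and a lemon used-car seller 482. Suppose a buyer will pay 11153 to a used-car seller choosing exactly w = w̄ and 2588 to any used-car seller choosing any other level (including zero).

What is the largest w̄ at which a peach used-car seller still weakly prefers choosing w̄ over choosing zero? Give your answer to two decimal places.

Choosing w̄ yields the peach type 11153 − 262·w̄; choosing zero yields 2588.
The peach type is indifferent at 11153 − 262·w̄ = 2588, i.e. w̄ = (11153 − 2588) / 262 ≈ 32.69.
For any w̄ above 32.69 the peach type would rather pool at zero, so separation collapses.

32.69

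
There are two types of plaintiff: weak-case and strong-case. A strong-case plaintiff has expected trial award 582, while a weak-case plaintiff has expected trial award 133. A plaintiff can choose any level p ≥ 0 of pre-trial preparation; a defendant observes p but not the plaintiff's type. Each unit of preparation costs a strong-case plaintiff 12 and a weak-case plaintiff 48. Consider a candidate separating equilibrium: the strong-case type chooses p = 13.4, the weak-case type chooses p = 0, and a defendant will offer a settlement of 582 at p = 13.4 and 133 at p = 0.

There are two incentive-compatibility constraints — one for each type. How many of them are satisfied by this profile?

Strong-case type: signal → 582 − 12 × 13.4 = 421.2; deviate to 0 → 133. IC holds (421.2 ≥ 133).
Weak-case type: stay at 0 → 133; mimic → 582 − 48 × 13.4 = -61.2. IC holds (133 ≥ -61.2).
2 of 2 constraints hold, so this is a separating equilibrium.

2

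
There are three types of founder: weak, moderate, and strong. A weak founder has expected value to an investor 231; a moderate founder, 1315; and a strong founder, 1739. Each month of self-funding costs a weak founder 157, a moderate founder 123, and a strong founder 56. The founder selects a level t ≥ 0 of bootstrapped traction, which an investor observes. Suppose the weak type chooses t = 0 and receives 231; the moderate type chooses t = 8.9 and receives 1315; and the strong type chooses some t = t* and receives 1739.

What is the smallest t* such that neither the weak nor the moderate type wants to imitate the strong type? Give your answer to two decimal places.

12.35

Moderate type (on-path payoff 1315 − 123×8.9 = 220.3) won't mimic when 220.3 ≥ 1739 − 123·t*, i.e. t* ≥ 12.35.
Weak type (on-path payoff 231) won't mimic when 231 ≥ 1739 − 157·t*, i.e. t* ≥ 9.61.
Both must hold, so t* = max(9.61, 12.35) = 12.35. The moderate type's constraint binds.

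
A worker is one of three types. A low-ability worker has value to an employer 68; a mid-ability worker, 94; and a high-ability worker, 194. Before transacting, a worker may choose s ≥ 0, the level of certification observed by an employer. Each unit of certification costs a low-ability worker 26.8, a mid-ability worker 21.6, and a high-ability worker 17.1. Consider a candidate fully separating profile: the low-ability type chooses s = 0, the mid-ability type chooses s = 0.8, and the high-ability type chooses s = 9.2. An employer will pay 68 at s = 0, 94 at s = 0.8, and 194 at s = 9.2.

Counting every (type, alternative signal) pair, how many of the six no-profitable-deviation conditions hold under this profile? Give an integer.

3

Low-ability (own payoff 68): to s=0.8 gives 94 − 26.8×0.8 = 72.56 → profitable ✗; to s=9.2 gives 194 − 26.8×9.2 = -52.56 → no gain ✓.
High-ability (own payoff 194 − 17.1×9.2 = 36.68): to s=0 gives 68 → profitable ✗; to s=0.8 gives 94 − 17.1×0.8 = 80.32 → profitable ✗.
Mid-ability (own payoff 94 − 21.6×0.8 = 76.72): to s=0 gives 68 → no gain ✓; to s=9.2 gives 194 − 21.6×9.2 = -4.72 → no gain ✓.
3 of the 6 constraints hold; not an equilibrium.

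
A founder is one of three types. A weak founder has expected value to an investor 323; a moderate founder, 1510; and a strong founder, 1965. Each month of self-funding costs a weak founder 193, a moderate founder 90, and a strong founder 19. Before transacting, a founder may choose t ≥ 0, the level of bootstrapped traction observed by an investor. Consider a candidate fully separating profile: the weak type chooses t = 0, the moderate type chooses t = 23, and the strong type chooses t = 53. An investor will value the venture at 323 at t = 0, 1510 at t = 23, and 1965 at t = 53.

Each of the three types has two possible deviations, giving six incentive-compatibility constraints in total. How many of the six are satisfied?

Weak (own payoff 323): to t=23 gives 1510 − 193×23 = -2929 → no gain ✓; to t=53 gives 1965 − 193×53 = -8264 → no gain ✓.
Strong (own payoff 1965 − 19×53 = 958): to t=0 gives 323 → no gain ✓; to t=23 gives 1510 − 19×23 = 1073 → profitable ✗.
Moderate (own payoff 1510 − 90×23 = -560): to t=0 gives 323 → profitable ✗; to t=53 gives 1965 − 90×53 = -2805 → no gain ✓.
4 of the 6 constraints hold; not an equilibrium.

4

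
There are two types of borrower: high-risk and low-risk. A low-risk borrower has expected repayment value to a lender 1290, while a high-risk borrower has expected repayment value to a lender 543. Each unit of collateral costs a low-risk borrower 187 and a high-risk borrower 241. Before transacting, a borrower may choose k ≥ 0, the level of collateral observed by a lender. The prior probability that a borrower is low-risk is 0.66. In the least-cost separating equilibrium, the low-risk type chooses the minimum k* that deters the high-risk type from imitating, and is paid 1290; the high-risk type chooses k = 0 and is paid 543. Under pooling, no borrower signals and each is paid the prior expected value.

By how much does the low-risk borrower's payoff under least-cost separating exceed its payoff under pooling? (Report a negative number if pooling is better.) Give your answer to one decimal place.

-325.6

Least-cost separating signal: k* solves 543 = 1290 − 241·k*, so k* = (1290 − 543)/241 ≈ 3.0996.
Low-risk type's separating payoff: 1290 − 187 × k* = 1290 − 187 × (1290 − 543)/241 = 1290 − 139689/241 ≈ 710.378.
Pooling payoff: 0.66 × 1290 + 0.34 × 543 = 1036.02.
Difference: 710.378 − 1036.02 = -325.642, i.e. -325.6 to one decimal place.
The low-risk type would prefer the pooling outcome.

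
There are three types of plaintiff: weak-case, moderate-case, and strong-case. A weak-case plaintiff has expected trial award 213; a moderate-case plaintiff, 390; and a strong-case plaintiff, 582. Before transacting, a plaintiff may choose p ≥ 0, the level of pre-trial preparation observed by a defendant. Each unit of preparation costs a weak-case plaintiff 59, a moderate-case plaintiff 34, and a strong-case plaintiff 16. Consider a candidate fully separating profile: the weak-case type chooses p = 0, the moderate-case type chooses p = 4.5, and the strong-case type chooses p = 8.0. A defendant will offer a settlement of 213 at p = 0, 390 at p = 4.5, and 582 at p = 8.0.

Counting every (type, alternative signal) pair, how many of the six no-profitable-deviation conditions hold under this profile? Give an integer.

Strong-case (own payoff 582 − 16×8.0 = 454): to p=0 gives 213 → no gain ✓; to p=4.5 gives 390 − 16×4.5 = 318 → no gain ✓.
Moderate-case (own payoff 390 − 34×4.5 = 237): to p=0 gives 213 → no gain ✓; to p=8.0 gives 582 − 34×8.0 = 310 → profitable ✗.
Weak-case (own payoff 213): to p=4.5 gives 390 − 59×4.5 = 124.5 → no gain ✓; to p=8.0 gives 582 − 59×8.0 = 110 → no gain ✓.
5 of the 6 constraints hold; not an equilibrium.

5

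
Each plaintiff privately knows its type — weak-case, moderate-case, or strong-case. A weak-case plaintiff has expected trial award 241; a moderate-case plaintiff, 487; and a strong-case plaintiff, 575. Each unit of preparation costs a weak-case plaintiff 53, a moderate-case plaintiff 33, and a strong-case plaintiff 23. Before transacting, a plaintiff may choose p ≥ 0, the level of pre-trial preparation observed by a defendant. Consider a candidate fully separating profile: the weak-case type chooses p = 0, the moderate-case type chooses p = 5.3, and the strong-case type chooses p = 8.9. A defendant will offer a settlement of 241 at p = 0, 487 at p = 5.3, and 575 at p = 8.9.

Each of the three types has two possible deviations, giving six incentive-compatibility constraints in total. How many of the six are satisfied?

Moderate-case (own payoff 487 − 33×5.3 = 312.1): to p=0 gives 241 → no gain ✓; to p=8.9 gives 575 − 33×8.9 = 281.3 → no gain ✓.
Weak-case (own payoff 241): to p=5.3 gives 487 − 53×5.3 = 206.1 → no gain ✓; to p=8.9 gives 575 − 53×8.9 = 103.3 → no gain ✓.
Strong-case (own payoff 575 − 23×8.9 = 370.3): to p=0 gives 241 → no gain ✓; to p=5.3 gives 487 − 23×5.3 = 365.1 → no gain ✓.
6 of the 6 constraints hold; this profile is a separating equilibrium.

6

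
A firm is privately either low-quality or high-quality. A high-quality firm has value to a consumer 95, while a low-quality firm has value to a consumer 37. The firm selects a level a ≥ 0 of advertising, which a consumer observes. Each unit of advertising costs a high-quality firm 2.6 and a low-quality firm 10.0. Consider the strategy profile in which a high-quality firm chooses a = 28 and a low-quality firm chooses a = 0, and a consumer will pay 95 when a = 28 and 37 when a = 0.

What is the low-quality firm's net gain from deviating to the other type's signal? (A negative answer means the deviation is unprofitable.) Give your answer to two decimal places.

-222.00

Playing a = 0 the low-quality firm receives 37.
Deviating to a = 28 brings payment 95 at cost 10.0 × 28 = 280, netting -185.
Gain from deviating: -185 − 37 = -222.00.
The gain is negative, so the low-quality type's incentive-compatibility constraint is satisfied.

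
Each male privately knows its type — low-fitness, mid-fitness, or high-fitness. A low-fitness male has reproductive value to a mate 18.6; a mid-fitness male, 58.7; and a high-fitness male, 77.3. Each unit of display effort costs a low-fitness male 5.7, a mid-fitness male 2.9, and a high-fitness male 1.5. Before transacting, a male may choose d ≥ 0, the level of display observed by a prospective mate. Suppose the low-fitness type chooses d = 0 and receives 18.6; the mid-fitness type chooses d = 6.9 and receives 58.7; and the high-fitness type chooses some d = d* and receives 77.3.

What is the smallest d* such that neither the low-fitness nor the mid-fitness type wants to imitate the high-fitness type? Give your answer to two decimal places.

13.31

Low-fitness type (on-path payoff 18.6) won't mimic when 18.6 ≥ 77.3 − 5.7·d*, i.e. d* ≥ 10.30.
Mid-fitness type (on-path payoff 58.7 − 2.9×6.9 = 38.69) won't mimic when 38.69 ≥ 77.3 − 2.9·d*, i.e. d* ≥ 13.31.
Both must hold, so d* = max(10.30, 13.31) = 13.31. The mid-fitness type's constraint binds.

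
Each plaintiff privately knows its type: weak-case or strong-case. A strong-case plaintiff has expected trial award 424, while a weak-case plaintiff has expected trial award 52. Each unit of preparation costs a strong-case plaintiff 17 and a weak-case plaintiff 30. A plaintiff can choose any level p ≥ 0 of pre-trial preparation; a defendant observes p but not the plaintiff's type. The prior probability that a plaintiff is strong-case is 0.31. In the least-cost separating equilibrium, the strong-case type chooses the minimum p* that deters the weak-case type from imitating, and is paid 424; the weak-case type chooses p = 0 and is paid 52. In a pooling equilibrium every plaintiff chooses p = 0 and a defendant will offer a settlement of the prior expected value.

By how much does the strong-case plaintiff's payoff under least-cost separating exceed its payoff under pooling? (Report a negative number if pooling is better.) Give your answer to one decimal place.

45.9

Least-cost separating signal: p* solves 52 = 424 − 30·p*, so p* = (424 − 52)/30 = 12.4.
Strong-case type's separating payoff: 424 − 17 × p* = 424 − 17 × (424 − 52)/30 = 424 − 6324/30 = 213.2.
Pooling payoff: 0.31 × 424 + 0.69 × 52 = 167.32.
Difference: 213.2 − 167.32 = 45.88, i.e. 45.9 to one decimal place.
The strong-case type prefers to separate.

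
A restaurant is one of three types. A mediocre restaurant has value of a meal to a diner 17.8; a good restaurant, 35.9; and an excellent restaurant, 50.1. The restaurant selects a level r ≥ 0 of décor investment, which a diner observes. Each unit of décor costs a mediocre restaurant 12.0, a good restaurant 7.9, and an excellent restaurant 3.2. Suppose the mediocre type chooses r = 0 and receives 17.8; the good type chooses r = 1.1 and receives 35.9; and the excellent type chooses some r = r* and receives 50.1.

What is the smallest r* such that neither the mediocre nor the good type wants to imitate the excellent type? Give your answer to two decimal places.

2.90

Good type (on-path payoff 35.9 − 7.9×1.1 = 27.21) won't mimic when 27.21 ≥ 50.1 − 7.9·r*, i.e. r* ≥ 2.90.
Mediocre type (on-path payoff 17.8) won't mimic when 17.8 ≥ 50.1 − 12.0·r*, i.e. r* ≥ 2.69.
Both must hold, so r* = max(2.69, 2.90) = 2.90. The good type's constraint binds.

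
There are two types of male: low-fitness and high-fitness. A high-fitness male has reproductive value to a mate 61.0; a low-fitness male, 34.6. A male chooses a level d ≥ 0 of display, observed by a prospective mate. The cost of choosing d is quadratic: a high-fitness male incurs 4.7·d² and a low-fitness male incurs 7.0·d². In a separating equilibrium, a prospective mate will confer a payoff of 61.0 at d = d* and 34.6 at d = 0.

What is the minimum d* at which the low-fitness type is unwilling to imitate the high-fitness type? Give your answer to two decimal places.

1.94

The low-fitness type at d = 0 receives 34.6; imitating at d* yields 61.0 − 7.0·d*².
Indifference: 34.6 = 61.0 − 7.0·d*², so d*² = (61.0 − 34.6) / 7.0 ≈ 3.7714.
d* = √3.7714 ≈ 1.94.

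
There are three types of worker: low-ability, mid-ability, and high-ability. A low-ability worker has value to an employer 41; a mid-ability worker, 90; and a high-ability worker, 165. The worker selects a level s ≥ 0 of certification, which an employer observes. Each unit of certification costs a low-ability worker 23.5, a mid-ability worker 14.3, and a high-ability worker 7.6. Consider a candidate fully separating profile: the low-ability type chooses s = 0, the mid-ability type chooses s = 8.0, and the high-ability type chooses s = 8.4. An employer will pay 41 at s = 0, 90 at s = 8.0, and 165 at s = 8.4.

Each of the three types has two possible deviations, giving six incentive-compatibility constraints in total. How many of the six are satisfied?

4

Mid-ability (own payoff 90 − 14.3×8.0 = -24.4): to s=0 gives 41 → profitable ✗; to s=8.4 gives 165 − 14.3×8.4 = 44.88 → profitable ✗.
Low-ability (own payoff 41): to s=8.0 gives 90 − 23.5×8.0 = -98 → no gain ✓; to s=8.4 gives 165 − 23.5×8.4 = -32.4 → no gain ✓.
High-ability (own payoff 165 − 7.6×8.4 = 101.16): to s=0 gives 41 → no gain ✓; to s=8.0 gives 90 − 7.6×8.0 = 29.2 → no gain ✓.
4 of the 6 constraints hold; not an equilibrium.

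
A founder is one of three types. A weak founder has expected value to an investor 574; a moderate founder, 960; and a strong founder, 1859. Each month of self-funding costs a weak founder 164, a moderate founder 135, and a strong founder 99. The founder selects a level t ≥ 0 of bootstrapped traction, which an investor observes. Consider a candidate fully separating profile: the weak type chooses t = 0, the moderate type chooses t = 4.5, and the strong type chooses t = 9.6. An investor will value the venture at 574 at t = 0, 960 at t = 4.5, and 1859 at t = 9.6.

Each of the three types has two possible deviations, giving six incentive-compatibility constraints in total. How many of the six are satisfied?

Weak (own payoff 574): to t=4.5 gives 960 − 164×4.5 = 222 → no gain ✓; to t=9.6 gives 1859 − 164×9.6 = 284.6 → no gain ✓.
Strong (own payoff 1859 − 99×9.6 = 908.6): to t=0 gives 574 → no gain ✓; to t=4.5 gives 960 − 99×4.5 = 514.5 → no gain ✓.
Moderate (own payoff 960 − 135×4.5 = 352.5): to t=0 gives 574 → profitable ✗; to t=9.6 gives 1859 − 135×9.6 = 563 → profitable ✗.
4 of the 6 constraints hold; not an equilibrium.

4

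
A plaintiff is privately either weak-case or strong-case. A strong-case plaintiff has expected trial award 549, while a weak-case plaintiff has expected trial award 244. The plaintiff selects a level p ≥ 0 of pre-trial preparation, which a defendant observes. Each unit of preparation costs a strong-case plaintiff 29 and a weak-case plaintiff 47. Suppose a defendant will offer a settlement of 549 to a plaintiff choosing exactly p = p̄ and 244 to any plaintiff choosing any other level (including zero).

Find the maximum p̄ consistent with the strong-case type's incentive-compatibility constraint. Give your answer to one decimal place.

10.5

Choosing p̄ yields the strong-case type 549 − 29·p̄; choosing zero yields 244.
The strong-case type is indifferent at 549 − 29·p̄ = 244, i.e. p̄ = (549 − 244) / 29 ≈ 10.5.
For any p̄ above 10.5 the strong-case type would rather pool at zero, so separation collapses.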